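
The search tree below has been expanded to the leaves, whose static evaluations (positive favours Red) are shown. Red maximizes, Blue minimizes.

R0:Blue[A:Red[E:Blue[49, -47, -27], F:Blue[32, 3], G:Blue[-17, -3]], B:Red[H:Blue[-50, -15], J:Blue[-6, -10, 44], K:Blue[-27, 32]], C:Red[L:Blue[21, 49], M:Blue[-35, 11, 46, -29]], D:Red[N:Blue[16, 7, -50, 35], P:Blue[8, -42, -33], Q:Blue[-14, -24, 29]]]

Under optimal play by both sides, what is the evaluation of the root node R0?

E (Blue): min(49, -47, -27) = -47
F (Blue): min(32, 3) = 3
G (Blue): min(-17, -3) = -17
A (Red): max(-47, 3, -17) = 3
H (Blue): min(-50, -15) = -50
J (Blue): min(-6, -10, 44) = -10
K (Blue): min(-27, 32) = -27
B (Red): max(-50, -10, -27) = -10
L (Blue): min(21, 49) = 21
M (Blue): min(-35, 11, 46, -29) = -35
C (Red): max(21, -35) = 21
N (Blue): min(16, 7, -50, 35) = -50
P (Blue): min(8, -42, -33) = -42
Q (Blue): min(-14, -24, 29) = -24
D (Red): max(-50, -42, -24) = -24
R0 (Blue): min(3, -10, 21, -24) = -24

-24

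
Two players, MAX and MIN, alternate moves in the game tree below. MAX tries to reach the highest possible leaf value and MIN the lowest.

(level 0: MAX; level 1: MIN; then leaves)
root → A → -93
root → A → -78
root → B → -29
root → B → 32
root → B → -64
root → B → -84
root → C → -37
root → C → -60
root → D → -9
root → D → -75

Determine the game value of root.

-60

A (MIN): min(-93, -78) = -93
B (MIN): min(-29, 32, -64, -84) = -84
C (MIN): min(-37, -60) = -60
D (MIN): min(-9, -75) = -75
root (MAX): max(-93, -84, -60, -75) = -60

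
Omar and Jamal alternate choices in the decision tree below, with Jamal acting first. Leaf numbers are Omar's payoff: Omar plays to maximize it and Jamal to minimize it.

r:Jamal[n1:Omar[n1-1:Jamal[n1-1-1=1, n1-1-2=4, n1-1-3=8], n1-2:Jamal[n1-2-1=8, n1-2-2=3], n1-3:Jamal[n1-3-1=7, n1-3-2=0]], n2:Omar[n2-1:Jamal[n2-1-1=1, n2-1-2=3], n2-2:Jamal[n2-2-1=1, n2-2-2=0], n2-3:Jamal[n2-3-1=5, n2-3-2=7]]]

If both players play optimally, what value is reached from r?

n1-1 (Jamal): min(1, 4, 8) = 1
n1-2 (Jamal): min(8, 3) = 3
n1-3 (Jamal): min(7, 0) = 0
n1 (Omar): max(1, 3, 0) = 3
n2-1 (Jamal): min(1, 3) = 1
n2-2 (Jamal): min(1, 0) = 0
n2-3 (Jamal): min(5, 7) = 5
n2 (Omar): max(1, 0, 5) = 5
r (Jamal): min(3, 5) = 3

3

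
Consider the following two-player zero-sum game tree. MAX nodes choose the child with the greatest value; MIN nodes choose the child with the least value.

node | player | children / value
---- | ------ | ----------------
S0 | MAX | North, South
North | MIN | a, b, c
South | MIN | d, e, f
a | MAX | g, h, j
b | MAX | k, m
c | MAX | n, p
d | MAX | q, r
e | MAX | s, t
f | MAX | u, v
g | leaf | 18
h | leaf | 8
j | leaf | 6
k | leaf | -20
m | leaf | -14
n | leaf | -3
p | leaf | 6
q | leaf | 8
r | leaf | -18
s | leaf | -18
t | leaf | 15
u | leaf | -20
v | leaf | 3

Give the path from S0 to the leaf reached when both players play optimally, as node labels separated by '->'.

a (MAX): max(18, 8, 6) = 18
b (MAX): max(-20, -14) = -14
c (MAX): max(-3, 6) = 6
North (MIN): min(18, -14, 6) = -14
d (MAX): max(8, -18) = 8
e (MAX): max(-18, 15) = 15
f (MAX): max(-20, 3) = 3
South (MIN): min(8, 15, 3) = 3
S0 (MAX): max(-14, 3) = 3
At S0, MAX picks South (highest: 3).
At South, MIN picks f (lowest: 3).
At f, MAX picks v (highest: 3).
Terminal value 3.

S0 -> South -> f -> v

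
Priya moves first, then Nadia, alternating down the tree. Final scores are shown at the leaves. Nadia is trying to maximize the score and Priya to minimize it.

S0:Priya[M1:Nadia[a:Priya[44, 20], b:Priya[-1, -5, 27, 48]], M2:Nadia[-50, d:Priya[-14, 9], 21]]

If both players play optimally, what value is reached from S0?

a (Priya): min(44, 20) = 20
b (Priya): min(-1, -5, 27, 48) = -5
M1 (Nadia): max(20, -5) = 20
d (Priya): min(-14, 9) = -14
M2 (Nadia): max(-50, -14, 21) = 21
S0 (Priya): min(20, 21) = 20

20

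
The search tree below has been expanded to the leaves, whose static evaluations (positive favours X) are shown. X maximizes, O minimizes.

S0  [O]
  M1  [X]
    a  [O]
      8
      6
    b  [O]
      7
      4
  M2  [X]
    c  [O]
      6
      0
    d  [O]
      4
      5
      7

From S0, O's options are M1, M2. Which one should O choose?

M2

a (O): min(8, 6) = 6
b (O): min(7, 4) = 4
M1 (X): max(6, 4) = 6
c (O): min(6, 0) = 0
d (O): min(4, 5, 7) = 4
M2 (X): max(0, 4) = 4
S0 (O): min(6, 4) = 4
O at S0 wants the lowest of {M1=6, M2=4}, so chooses M2.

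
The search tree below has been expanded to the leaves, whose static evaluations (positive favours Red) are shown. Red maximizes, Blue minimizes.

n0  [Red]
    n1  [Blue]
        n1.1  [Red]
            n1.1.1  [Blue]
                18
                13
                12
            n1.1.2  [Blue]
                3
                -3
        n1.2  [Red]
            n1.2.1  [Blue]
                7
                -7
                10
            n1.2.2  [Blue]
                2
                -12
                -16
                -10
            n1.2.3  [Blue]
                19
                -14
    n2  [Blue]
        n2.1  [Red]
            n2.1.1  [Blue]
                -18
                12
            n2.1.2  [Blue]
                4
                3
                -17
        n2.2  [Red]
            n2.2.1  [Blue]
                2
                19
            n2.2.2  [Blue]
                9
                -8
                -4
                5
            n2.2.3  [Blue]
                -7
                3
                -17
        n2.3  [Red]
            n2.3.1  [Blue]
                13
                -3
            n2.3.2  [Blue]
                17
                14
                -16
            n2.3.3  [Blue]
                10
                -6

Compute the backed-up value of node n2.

-17

n2.1.1 (Blue): min(-18, 12) = -18
n2.1.2 (Blue): min(4, 3, -17) = -17
n2.1 (Red): max(-18, -17) = -17
n2.2.1 (Blue): min(2, 19) = 2
n2.2.2 (Blue): min(9, -8, -4, 5) = -8
n2.2.3 (Blue): min(-7, 3, -17) = -17
n2.2 (Red): max(2, -8, -17) = 2
n2.3.1 (Blue): min(13, -3) = -3
n2.3.2 (Blue): min(17, 14, -16) = -16
n2.3.3 (Blue): min(10, -6) = -6
n2.3 (Red): max(-3, -16, -6) = -3
n2 (Blue): min(-17, 2, -3) = -17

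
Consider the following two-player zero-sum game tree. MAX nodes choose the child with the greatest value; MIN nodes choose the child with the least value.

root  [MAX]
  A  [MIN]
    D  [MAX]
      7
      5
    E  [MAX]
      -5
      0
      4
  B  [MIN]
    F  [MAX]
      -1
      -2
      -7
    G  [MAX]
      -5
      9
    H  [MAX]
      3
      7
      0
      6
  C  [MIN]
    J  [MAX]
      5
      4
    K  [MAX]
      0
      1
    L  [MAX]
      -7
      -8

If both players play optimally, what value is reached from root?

D (MAX): max(7, 5) = 7
E (MAX): max(-5, 0, 4) = 4
A (MIN): min(7, 4) = 4
F (MAX): max(-1, -2, -7) = -1
G (MAX): max(-5, 9) = 9
H (MAX): max(3, 7, 0, 6) = 7
B (MIN): min(-1, 9, 7) = -1
J (MAX): max(5, 4) = 5
K (MAX): max(0, 1) = 1
L (MAX): max(-7, -8) = -7
C (MIN): min(5, 1, -7) = -7
root (MAX): max(4, -1, -7) = 4

4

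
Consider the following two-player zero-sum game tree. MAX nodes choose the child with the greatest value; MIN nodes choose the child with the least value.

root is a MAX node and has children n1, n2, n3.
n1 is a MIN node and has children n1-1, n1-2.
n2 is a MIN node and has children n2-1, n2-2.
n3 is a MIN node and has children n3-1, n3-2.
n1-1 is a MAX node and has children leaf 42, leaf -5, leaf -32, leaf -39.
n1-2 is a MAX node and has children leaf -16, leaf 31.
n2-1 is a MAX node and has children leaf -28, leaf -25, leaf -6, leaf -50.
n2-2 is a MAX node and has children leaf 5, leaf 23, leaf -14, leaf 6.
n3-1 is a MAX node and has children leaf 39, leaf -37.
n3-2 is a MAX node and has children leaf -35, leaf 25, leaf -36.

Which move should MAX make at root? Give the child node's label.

n1-1 (MAX): max(42, -5, -32, -39) = 42
n1-2 (MAX): max(-16, 31) = 31
n1 (MIN): min(42, 31) = 31
n2-1 (MAX): max(-28, -25, -6, -50) = -6
n2-2 (MAX): max(5, 23, -14, 6) = 23
n2 (MIN): min(-6, 23) = -6
n3-1 (MAX): max(39, -37) = 39
n3-2 (MAX): max(-35, 25, -36) = 25
n3 (MIN): min(39, 25) = 25
root (MAX): max(31, -6, 25) = 31
MAX at root wants the highest of {n1=31, n2=-6, n3=25}, so chooses n1.

n1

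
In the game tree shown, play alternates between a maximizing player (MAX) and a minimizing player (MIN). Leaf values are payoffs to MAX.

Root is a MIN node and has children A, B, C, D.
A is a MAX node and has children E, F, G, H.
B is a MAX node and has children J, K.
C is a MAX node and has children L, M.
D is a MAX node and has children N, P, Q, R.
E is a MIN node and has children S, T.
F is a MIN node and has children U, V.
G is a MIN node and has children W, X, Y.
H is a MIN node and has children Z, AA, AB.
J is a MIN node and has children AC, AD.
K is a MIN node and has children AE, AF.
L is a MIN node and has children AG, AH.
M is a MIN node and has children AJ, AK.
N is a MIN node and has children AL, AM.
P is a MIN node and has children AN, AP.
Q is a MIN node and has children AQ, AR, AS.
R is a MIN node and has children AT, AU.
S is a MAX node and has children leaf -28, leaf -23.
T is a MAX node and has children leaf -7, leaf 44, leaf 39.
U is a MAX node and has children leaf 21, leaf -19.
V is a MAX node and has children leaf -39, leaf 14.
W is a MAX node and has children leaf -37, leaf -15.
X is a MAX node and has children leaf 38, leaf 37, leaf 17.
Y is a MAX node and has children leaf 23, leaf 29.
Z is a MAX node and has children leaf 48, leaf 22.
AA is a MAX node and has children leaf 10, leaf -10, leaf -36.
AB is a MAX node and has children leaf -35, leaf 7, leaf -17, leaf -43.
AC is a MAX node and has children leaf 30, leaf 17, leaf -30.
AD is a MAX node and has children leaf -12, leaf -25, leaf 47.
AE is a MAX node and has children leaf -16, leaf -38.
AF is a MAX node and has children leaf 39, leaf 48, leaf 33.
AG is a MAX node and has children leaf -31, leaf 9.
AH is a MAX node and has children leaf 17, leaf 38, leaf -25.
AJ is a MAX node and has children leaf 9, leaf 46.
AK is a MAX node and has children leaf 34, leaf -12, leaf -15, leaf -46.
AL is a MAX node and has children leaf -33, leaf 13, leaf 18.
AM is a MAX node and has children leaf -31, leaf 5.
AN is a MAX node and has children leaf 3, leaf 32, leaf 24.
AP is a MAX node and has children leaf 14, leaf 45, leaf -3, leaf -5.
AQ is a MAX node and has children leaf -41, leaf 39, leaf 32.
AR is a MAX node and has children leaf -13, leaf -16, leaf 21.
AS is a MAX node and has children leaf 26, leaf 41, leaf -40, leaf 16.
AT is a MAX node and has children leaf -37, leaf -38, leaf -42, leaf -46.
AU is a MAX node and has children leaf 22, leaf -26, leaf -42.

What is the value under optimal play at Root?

S (MAX): max(-28, -23) = -23
T (MAX): max(-7, 44, 39) = 44
E (MIN): min(-23, 44) = -23
U (MAX): max(21, -19) = 21
V (MAX): max(-39, 14) = 14
F (MIN): min(21, 14) = 14
W (MAX): max(-37, -15) = -15
X (MAX): max(38, 37, 17) = 38
Y (MAX): max(23, 29) = 29
G (MIN): min(-15, 38, 29) = -15
Z (MAX): max(48, 22) = 48
AA (MAX): max(10, -10, -36) = 10
AB (MAX): max(-35, 7, -17, -43) = 7
H (MIN): min(48, 10, 7) = 7
A (MAX): max(-23, 14, -15, 7) = 14
AC (MAX): max(30, 17, -30) = 30
AD (MAX): max(-12, -25, 47) = 47
J (MIN): min(30, 47) = 30
AE (MAX): max(-16, -38) = -16
AF (MAX): max(39, 48, 33) = 48
K (MIN): min(-16, 48) = -16
B (MAX): max(30, -16) = 30
AG (MAX): max(-31, 9) = 9
AH (MAX): max(17, 38, -25) = 38
L (MIN): min(9, 38) = 9
AJ (MAX): max(9, 46) = 46
AK (MAX): max(34, -12, -15, -46) = 34
M (MIN): min(46, 34) = 34
C (MAX): max(9, 34) = 34
AL (MAX): max(-33, 13, 18) = 18
AM (MAX): max(-31, 5) = 5
N (MIN): min(18, 5) = 5
AN (MAX): max(3, 32, 24) = 32
AP (MAX): max(14, 45, -3, -5) = 45
P (MIN): min(32, 45) = 32
AQ (MAX): max(-41, 39, 32) = 39
AR (MAX): max(-13, -16, 21) = 21
AS (MAX): max(26, 41, -40, 16) = 41
Q (MIN): min(39, 21, 41) = 21
AT (MAX): max(-37, -38, -42, -46) = -37
AU (MAX): max(22, -26, -42) = 22
R (MIN): min(-37, 22) = -37
D (MAX): max(5, 32, 21, -37) = 32
Root (MIN): min(14, 30, 34, 32) = 14

14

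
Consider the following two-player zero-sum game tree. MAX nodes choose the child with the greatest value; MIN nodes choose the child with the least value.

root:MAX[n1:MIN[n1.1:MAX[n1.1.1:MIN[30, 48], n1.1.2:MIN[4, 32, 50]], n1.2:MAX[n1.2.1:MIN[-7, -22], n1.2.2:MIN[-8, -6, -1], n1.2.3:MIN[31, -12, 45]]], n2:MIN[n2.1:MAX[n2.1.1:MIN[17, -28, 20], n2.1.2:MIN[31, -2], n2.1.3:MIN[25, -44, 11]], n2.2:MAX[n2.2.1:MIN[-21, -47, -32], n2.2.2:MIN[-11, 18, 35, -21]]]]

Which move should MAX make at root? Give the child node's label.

n1.1.1 (MIN): min(30, 48) = 30
n1.1.2 (MIN): min(4, 32, 50) = 4
n1.1 (MAX): max(30, 4) = 30
n1.2.1 (MIN): min(-7, -22) = -22
n1.2.2 (MIN): min(-8, -6, -1) = -8
n1.2.3 (MIN): min(31, -12, 45) = -12
n1.2 (MAX): max(-22, -8, -12) = -8
n1 (MIN): min(30, -8) = -8
n2.1.1 (MIN): min(17, -28, 20) = -28
n2.1.2 (MIN): min(31, -2) = -2
n2.1.3 (MIN): min(25, -44, 11) = -44
n2.1 (MAX): max(-28, -2, -44) = -2
n2.2.1 (MIN): min(-21, -47, -32) = -47
n2.2.2 (MIN): min(-11, 18, 35, -21) = -21
n2.2 (MAX): max(-47, -21) = -21
n2 (MIN): min(-2, -21) = -21
root (MAX): max(-8, -21) = -8
MAX at root wants the highest of {n1=-8, n2=-21}, so chooses n1.

n1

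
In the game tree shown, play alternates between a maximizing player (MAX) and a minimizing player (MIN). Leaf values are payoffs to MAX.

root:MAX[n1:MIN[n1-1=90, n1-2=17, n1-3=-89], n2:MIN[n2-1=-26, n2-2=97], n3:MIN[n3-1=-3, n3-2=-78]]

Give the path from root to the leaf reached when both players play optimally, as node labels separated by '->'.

root -> n2 -> n2-1

n1 (MIN): min(90, 17, -89) = -89
n2 (MIN): min(-26, 97) = -26
n3 (MIN): min(-3, -78) = -78
root (MAX): max(-89, -26, -78) = -26
At root, MAX picks n2 (highest: -26).
At n2, MIN picks n2-1 (lowest: -26).
Terminal value -26.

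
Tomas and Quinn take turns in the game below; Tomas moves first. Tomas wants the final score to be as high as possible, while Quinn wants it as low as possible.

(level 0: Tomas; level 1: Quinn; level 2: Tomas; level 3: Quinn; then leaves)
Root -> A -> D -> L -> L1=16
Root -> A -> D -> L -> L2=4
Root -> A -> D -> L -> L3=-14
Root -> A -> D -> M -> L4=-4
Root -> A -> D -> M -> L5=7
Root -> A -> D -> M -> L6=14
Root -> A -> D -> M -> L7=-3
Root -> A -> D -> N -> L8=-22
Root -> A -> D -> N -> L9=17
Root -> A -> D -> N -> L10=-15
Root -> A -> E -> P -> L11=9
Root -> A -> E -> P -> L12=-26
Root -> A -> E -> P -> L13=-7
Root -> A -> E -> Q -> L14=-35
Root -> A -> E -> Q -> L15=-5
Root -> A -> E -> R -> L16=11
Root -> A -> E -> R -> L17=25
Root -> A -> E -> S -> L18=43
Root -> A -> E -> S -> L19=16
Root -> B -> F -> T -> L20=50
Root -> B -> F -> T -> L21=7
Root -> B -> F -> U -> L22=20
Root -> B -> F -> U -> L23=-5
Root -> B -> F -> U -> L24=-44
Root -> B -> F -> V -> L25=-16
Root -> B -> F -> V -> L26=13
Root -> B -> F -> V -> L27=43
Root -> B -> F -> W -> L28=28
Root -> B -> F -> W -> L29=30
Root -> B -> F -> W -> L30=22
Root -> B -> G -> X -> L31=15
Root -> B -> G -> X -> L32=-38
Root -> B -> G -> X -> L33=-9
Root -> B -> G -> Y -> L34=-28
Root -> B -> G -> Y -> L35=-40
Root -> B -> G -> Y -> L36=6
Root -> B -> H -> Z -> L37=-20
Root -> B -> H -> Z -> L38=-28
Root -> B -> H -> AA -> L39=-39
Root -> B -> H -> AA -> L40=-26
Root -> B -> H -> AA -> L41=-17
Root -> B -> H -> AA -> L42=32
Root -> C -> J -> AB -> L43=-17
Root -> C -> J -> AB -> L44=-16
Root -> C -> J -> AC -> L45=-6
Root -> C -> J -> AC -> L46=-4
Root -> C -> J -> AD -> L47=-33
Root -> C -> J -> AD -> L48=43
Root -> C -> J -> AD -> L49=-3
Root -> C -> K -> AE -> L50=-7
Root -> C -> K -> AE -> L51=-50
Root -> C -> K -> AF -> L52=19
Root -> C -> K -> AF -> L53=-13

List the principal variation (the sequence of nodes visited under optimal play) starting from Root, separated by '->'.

Root -> A -> D -> M -> L4

L (Quinn): min(16, 4, -14) = -14
M (Quinn): min(-4, 7, 14, -3) = -4
N (Quinn): min(-22, 17, -15) = -22
D (Tomas): max(-14, -4, -22) = -4
P (Quinn): min(9, -26, -7) = -26
Q (Quinn): min(-35, -5) = -35
R (Quinn): min(11, 25) = 11
S (Quinn): min(43, 16) = 16
E (Tomas): max(-26, -35, 11, 16) = 16
A (Quinn): min(-4, 16) = -4
T (Quinn): min(50, 7) = 7
U (Quinn): min(20, -5, -44) = -44
V (Quinn): min(-16, 13, 43) = -16
W (Quinn): min(28, 30, 22) = 22
F (Tomas): max(7, -44, -16, 22) = 22
X (Quinn): min(15, -38, -9) = -38
Y (Quinn): min(-28, -40, 6) = -40
G (Tomas): max(-38, -40) = -38
Z (Quinn): min(-20, -28) = -28
AA (Quinn): min(-39, -26, -17, 32) = -39
H (Tomas): max(-28, -39) = -28
B (Quinn): min(22, -38, -28) = -38
AB (Quinn): min(-17, -16) = -17
AC (Quinn): min(-6, -4) = -6
AD (Quinn): min(-33, 43, -3) = -33
J (Tomas): max(-17, -6, -33) = -6
AE (Quinn): min(-7, -50) = -50
AF (Quinn): min(19, -13) = -13
K (Tomas): max(-50, -13) = -13
C (Quinn): min(-6, -13) = -13
Root (Tomas): max(-4, -38, -13) = -4
At Root, Tomas picks A (highest: -4).
At A, Quinn picks D (lowest: -4).
At D, Tomas picks M (highest: -4).
At M, Quinn picks L4 (lowest: -4).
Terminal value -4.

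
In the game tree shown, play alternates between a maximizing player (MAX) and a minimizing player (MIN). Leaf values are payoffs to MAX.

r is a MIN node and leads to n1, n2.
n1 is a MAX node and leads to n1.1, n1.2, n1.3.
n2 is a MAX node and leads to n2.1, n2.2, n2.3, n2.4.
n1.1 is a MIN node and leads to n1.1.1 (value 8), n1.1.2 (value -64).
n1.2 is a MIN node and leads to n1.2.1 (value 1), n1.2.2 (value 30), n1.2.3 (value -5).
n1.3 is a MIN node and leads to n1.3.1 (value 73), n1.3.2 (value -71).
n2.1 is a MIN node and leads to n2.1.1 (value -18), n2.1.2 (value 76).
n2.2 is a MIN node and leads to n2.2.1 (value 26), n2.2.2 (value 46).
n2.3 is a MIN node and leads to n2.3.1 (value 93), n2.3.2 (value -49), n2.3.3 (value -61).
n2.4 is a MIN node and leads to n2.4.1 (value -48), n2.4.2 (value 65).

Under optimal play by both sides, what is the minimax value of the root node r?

n1.1 (MIN): min(8, -64) = -64
n1.2 (MIN): min(1, 30, -5) = -5
n1.3 (MIN): min(73, -71) = -71
n1 (MAX): max(-64, -5, -71) = -5
n2.1 (MIN): min(-18, 76) = -18
n2.2 (MIN): min(26, 46) = 26
n2.3 (MIN): min(93, -49, -61) = -61
n2.4 (MIN): min(-48, 65) = -48
n2 (MAX): max(-18, 26, -61, -48) = 26
r (MIN): min(-5, 26) = -5

-5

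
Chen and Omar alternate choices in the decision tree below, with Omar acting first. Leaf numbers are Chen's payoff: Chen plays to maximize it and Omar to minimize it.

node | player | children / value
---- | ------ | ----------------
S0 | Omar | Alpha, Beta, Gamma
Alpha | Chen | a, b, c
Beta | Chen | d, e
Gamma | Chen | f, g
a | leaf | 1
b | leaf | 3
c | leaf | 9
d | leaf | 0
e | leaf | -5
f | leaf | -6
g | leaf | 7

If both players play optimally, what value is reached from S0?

0

Alpha (Chen): max(1, 3, 9) = 9
Beta (Chen): max(0, -5) = 0
Gamma (Chen): max(-6, 7) = 7
S0 (Omar): min(9, 0, 7) = 0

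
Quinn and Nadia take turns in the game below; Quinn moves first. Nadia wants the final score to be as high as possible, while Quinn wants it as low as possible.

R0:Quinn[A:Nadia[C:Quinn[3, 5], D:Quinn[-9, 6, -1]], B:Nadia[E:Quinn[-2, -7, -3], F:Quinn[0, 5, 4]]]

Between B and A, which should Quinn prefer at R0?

E (Quinn): min(-2, -7, -3) = -7
F (Quinn): min(0, 5, 4) = 0
B (Nadia): max(-7, 0) = 0
C (Quinn): min(3, 5) = 3
D (Quinn): min(-9, 6, -1) = -9
A (Nadia): max(3, -9) = 3
Quinn prefers the lower value; B=0, A=3. B is better since 0 < 3.

B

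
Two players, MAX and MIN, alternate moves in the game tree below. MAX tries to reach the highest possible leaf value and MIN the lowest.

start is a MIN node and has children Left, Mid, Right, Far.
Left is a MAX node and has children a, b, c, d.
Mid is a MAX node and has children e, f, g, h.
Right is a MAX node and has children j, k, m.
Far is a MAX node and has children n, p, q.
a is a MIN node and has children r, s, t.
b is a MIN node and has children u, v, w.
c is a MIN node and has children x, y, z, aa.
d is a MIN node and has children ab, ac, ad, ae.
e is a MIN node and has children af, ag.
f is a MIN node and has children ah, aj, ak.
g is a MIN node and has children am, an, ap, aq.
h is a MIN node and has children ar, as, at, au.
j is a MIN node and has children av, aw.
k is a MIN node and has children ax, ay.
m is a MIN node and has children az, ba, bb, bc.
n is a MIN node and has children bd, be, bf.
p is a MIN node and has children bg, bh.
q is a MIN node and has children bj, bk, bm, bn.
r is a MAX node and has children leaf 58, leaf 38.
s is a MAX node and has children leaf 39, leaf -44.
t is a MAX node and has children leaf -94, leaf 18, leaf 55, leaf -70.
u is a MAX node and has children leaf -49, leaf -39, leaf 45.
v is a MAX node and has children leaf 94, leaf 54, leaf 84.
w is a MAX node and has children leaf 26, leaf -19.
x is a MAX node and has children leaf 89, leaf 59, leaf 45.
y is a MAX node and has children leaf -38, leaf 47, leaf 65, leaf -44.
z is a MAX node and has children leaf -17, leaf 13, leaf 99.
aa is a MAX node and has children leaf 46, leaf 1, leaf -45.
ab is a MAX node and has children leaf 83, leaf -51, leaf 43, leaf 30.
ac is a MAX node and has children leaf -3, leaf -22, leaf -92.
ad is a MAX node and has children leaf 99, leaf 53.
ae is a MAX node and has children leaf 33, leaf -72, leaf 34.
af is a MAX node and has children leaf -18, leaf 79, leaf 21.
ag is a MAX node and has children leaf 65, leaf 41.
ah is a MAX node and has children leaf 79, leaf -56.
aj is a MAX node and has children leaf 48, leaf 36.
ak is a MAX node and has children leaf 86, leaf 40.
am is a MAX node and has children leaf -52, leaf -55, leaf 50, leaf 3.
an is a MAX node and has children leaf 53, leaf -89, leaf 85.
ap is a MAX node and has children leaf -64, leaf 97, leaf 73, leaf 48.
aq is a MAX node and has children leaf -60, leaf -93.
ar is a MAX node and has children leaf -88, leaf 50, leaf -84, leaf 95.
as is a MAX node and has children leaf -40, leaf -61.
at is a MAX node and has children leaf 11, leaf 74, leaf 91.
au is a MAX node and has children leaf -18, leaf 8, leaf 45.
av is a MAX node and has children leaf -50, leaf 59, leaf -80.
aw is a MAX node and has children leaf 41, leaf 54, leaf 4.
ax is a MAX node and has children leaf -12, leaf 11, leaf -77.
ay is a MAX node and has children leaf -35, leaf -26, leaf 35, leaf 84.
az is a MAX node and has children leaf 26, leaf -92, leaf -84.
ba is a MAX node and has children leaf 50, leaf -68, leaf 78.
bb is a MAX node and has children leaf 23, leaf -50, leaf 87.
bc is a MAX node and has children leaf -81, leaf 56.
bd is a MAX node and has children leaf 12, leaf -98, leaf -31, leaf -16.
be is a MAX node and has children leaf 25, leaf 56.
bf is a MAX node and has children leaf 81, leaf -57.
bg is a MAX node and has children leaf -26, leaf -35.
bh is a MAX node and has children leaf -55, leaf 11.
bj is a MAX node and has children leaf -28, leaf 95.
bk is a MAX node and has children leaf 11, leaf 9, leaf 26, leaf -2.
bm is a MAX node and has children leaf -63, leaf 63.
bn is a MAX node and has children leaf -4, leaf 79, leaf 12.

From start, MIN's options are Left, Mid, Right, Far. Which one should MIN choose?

r (MAX): max(58, 38) = 58
s (MAX): max(39, -44) = 39
t (MAX): max(-94, 18, 55, -70) = 55
a (MIN): min(58, 39, 55) = 39
u (MAX): max(-49, -39, 45) = 45
v (MAX): max(94, 54, 84) = 94
w (MAX): max(26, -19) = 26
b (MIN): min(45, 94, 26) = 26
x (MAX): max(89, 59, 45) = 89
y (MAX): max(-38, 47, 65, -44) = 65
z (MAX): max(-17, 13, 99) = 99
aa (MAX): max(46, 1, -45) = 46
c (MIN): min(89, 65, 99, 46) = 46
ab (MAX): max(83, -51, 43, 30) = 83
ac (MAX): max(-3, -22, -92) = -3
ad (MAX): max(99, 53) = 99
ae (MAX): max(33, -72, 34) = 34
d (MIN): min(83, -3, 99, 34) = -3
Left (MAX): max(39, 26, 46, -3) = 46
af (MAX): max(-18, 79, 21) = 79
ag (MAX): max(65, 41) = 65
e (MIN): min(79, 65) = 65
ah (MAX): max(79, -56) = 79
aj (MAX): max(48, 36) = 48
ak (MAX): max(86, 40) = 86
f (MIN): min(79, 48, 86) = 48
am (MAX): max(-52, -55, 50, 3) = 50
an (MAX): max(53, -89, 85) = 85
ap (MAX): max(-64, 97, 73, 48) = 97
aq (MAX): max(-60, -93) = -60
g (MIN): min(50, 85, 97, -60) = -60
ar (MAX): max(-88, 50, -84, 95) = 95
as (MAX): max(-40, -61) = -40
at (MAX): max(11, 74, 91) = 91
au (MAX): max(-18, 8, 45) = 45
h (MIN): min(95, -40, 91, 45) = -40
Mid (MAX): max(65, 48, -60, -40) = 65
av (MAX): max(-50, 59, -80) = 59
aw (MAX): max(41, 54, 4) = 54
j (MIN): min(59, 54) = 54
ax (MAX): max(-12, 11, -77) = 11
ay (MAX): max(-35, -26, 35, 84) = 84
k (MIN): min(11, 84) = 11
az (MAX): max(26, -92, -84) = 26
ba (MAX): max(50, -68, 78) = 78
bb (MAX): max(23, -50, 87) = 87
bc (MAX): max(-81, 56) = 56
m (MIN): min(26, 78, 87, 56) = 26
Right (MAX): max(54, 11, 26) = 54
bd (MAX): max(12, -98, -31, -16) = 12
be (MAX): max(25, 56) = 56
bf (MAX): max(81, -57) = 81
n (MIN): min(12, 56, 81) = 12
bg (MAX): max(-26, -35) = -26
bh (MAX): max(-55, 11) = 11
p (MIN): min(-26, 11) = -26
bj (MAX): max(-28, 95) = 95
bk (MAX): max(11, 9, 26, -2) = 26
bm (MAX): max(-63, 63) = 63
bn (MAX): max(-4, 79, 12) = 79
q (MIN): min(95, 26, 63, 79) = 26
Far (MAX): max(12, -26, 26) = 26
start (MIN): min(46, 65, 54, 26) = 26
MIN at start wants the lowest of {Left=46, Mid=65, Right=54, Far=26}, so chooses Far.

Far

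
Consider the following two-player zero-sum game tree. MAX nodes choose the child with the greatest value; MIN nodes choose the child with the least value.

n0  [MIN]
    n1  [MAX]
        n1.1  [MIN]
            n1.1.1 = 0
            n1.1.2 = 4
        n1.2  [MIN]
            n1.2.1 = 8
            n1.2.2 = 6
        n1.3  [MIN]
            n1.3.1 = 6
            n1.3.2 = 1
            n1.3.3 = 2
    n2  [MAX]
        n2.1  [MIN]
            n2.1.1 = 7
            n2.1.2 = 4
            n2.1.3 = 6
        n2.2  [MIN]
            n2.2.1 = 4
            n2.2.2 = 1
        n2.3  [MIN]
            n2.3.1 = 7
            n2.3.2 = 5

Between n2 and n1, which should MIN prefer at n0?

n2

n2.1 (MIN): min(7, 4, 6) = 4
n2.2 (MIN): min(4, 1) = 1
n2.3 (MIN): min(7, 5) = 5
n2 (MAX): max(4, 1, 5) = 5
n1.1 (MIN): min(0, 4) = 0
n1.2 (MIN): min(8, 6) = 6
n1.3 (MIN): min(6, 1, 2) = 1
n1 (MAX): max(0, 6, 1) = 6
MIN prefers the lower value; n2=5, n1=6. n2 is better since 5 < 6.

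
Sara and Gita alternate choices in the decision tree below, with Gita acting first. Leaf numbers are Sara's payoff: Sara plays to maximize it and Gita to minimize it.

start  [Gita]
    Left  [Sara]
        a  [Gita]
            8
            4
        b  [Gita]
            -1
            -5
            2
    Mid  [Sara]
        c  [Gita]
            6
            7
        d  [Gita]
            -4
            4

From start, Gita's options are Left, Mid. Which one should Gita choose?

Left

a (Gita): min(8, 4) = 4
b (Gita): min(-1, -5, 2) = -5
Left (Sara): max(4, -5) = 4
c (Gita): min(6, 7) = 6
d (Gita): min(-4, 4) = -4
Mid (Sara): max(6, -4) = 6
start (Gita): min(4, 6) = 4
Gita at start wants the lowest of {Left=4, Mid=6}, so chooses Left.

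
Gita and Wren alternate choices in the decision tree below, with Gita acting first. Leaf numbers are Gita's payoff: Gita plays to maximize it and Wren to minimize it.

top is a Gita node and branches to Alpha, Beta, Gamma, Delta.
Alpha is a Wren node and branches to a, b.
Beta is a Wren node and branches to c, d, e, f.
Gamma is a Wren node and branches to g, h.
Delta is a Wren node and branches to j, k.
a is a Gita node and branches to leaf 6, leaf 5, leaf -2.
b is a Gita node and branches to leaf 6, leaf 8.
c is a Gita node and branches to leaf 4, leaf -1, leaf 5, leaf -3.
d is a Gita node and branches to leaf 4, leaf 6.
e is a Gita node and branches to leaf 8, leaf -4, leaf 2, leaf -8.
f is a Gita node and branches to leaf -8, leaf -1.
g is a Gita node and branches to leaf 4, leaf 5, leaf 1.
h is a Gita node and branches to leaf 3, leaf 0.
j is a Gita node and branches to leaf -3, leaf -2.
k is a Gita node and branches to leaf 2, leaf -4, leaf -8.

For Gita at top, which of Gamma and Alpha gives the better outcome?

Alpha

g (Gita): max(4, 5, 1) = 5
h (Gita): max(3, 0) = 3
Gamma (Wren): min(5, 3) = 3
a (Gita): max(6, 5, -2) = 6
b (Gita): max(6, 8) = 8
Alpha (Wren): min(6, 8) = 6
Gita prefers the higher value; Gamma=3, Alpha=6. Alpha is better since 6 > 3.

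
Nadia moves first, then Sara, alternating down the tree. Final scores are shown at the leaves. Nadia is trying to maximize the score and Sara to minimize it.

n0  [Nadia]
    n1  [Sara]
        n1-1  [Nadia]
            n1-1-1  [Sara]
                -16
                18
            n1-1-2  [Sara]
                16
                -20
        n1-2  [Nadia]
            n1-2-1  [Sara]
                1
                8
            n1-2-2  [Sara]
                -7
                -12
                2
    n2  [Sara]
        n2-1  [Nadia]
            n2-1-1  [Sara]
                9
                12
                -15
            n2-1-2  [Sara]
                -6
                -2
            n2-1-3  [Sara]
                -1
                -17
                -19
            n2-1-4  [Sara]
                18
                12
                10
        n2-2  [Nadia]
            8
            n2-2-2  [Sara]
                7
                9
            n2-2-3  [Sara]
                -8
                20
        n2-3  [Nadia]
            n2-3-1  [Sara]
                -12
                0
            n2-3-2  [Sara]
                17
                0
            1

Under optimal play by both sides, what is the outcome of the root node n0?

n1-1-1 (Sara): min(-16, 18) = -16
n1-1-2 (Sara): min(16, -20) = -20
n1-1 (Nadia): max(-16, -20) = -16
n1-2-1 (Sara): min(1, 8) = 1
n1-2-2 (Sara): min(-7, -12, 2) = -12
n1-2 (Nadia): max(1, -12) = 1
n1 (Sara): min(-16, 1) = -16
n2-1-1 (Sara): min(9, 12, -15) = -15
n2-1-2 (Sara): min(-6, -2) = -6
n2-1-3 (Sara): min(-1, -17, -19) = -19
n2-1-4 (Sara): min(18, 12, 10) = 10
n2-1 (Nadia): max(-15, -6, -19, 10) = 10
n2-2-2 (Sara): min(7, 9) = 7
n2-2-3 (Sara): min(-8, 20) = -8
n2-2 (Nadia): max(8, 7, -8) = 8
n2-3-1 (Sara): min(-12, 0) = -12
n2-3-2 (Sara): min(17, 0) = 0
n2-3 (Nadia): max(-12, 0, 1) = 1
n2 (Sara): min(10, 8, 1) = 1
n0 (Nadia): max(-16, 1) = 1

1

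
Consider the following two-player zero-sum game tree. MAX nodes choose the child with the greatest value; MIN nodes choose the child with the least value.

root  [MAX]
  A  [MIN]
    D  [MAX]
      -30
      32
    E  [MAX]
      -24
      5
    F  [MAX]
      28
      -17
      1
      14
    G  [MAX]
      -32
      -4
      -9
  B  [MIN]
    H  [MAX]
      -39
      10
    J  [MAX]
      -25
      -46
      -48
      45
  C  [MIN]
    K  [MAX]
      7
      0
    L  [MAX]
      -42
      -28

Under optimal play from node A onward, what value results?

D (MAX): max(-30, 32) = 32
E (MAX): max(-24, 5) = 5
F (MAX): max(28, -17, 1, 14) = 28
G (MAX): max(-32, -4, -9) = -4
A (MIN): min(32, 5, 28, -4) = -4

-4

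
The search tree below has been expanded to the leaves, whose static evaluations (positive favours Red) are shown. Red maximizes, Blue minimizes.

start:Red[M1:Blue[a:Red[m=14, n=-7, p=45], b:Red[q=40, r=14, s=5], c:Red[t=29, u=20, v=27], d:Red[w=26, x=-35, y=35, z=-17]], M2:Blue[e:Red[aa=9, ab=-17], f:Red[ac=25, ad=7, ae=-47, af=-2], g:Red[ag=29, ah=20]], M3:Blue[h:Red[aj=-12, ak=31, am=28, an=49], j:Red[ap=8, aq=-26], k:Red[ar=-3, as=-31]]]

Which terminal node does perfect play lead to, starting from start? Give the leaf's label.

t

a (Red): max(14, -7, 45) = 45
b (Red): max(40, 14, 5) = 40
c (Red): max(29, 20, 27) = 29
d (Red): max(26, -35, 35, -17) = 35
M1 (Blue): min(45, 40, 29, 35) = 29
e (Red): max(9, -17) = 9
f (Red): max(25, 7, -47, -2) = 25
g (Red): max(29, 20) = 29
M2 (Blue): min(9, 25, 29) = 9
h (Red): max(-12, 31, 28, 49) = 49
j (Red): max(8, -26) = 8
k (Red): max(-3, -31) = -3
M3 (Blue): min(49, 8, -3) = -3
start (Red): max(29, 9, -3) = 29
At start, Red picks M1 (highest: 29).
At M1, Blue picks c (lowest: 29).
At c, Red picks t (highest: 29).
Terminal value 29.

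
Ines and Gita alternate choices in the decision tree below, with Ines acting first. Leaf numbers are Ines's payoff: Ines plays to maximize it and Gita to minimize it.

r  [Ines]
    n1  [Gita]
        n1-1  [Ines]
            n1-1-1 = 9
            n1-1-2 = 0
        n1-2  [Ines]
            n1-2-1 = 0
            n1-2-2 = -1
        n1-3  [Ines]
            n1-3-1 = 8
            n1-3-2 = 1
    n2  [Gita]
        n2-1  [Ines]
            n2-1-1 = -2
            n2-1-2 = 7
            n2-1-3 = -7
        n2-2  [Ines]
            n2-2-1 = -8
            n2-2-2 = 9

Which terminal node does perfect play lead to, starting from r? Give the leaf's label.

n2-1-2

n1-1 (Ines): max(9, 0) = 9
n1-2 (Ines): max(0, -1) = 0
n1-3 (Ines): max(8, 1) = 8
n1 (Gita): min(9, 0, 8) = 0
n2-1 (Ines): max(-2, 7, -7) = 7
n2-2 (Ines): max(-8, 9) = 9
n2 (Gita): min(7, 9) = 7
r (Ines): max(0, 7) = 7
At r, Ines picks n2 (highest: 7).
At n2, Gita picks n2-1 (lowest: 7).
At n2-1, Ines picks n2-1-2 (highest: 7).
Terminal value 7.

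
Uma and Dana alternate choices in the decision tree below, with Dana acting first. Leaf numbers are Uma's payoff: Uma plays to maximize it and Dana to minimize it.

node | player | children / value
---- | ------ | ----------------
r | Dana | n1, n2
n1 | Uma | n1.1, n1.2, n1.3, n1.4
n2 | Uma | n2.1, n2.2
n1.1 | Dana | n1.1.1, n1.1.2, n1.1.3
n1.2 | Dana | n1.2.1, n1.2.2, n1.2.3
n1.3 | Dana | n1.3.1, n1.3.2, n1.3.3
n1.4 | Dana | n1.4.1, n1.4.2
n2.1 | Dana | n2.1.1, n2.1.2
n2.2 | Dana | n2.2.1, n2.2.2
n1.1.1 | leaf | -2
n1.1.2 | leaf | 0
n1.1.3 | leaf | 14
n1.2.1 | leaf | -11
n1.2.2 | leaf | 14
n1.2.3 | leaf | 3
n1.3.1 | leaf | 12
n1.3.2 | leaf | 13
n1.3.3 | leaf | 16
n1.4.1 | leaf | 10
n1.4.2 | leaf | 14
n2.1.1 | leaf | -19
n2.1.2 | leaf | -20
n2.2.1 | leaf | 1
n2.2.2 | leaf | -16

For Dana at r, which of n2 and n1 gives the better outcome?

n2.1 (Dana): min(-19, -20) = -20
n2.2 (Dana): min(1, -16) = -16
n2 (Uma): max(-20, -16) = -16
n1.1 (Dana): min(-2, 0, 14) = -2
n1.2 (Dana): min(-11, 14, 3) = -11
n1.3 (Dana): min(12, 13, 16) = 12
n1.4 (Dana): min(10, 14) = 10
n1 (Uma): max(-2, -11, 12, 10) = 12
Dana prefers the lower value; n2=-16, n1=12. n2 is better since -16 < 12.

n2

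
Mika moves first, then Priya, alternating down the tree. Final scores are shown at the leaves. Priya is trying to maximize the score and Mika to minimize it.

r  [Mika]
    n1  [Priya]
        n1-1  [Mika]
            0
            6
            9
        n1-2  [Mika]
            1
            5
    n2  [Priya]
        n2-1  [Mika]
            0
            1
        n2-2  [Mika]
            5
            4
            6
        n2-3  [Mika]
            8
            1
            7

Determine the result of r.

n1-1 (Mika): min(0, 6, 9) = 0
n1-2 (Mika): min(1, 5) = 1
n1 (Priya): max(0, 1) = 1
n2-1 (Mika): min(0, 1) = 0
n2-2 (Mika): min(5, 4, 6) = 4
n2-3 (Mika): min(8, 1, 7) = 1
n2 (Priya): max(0, 4, 1) = 4
r (Mika): min(1, 4) = 1

1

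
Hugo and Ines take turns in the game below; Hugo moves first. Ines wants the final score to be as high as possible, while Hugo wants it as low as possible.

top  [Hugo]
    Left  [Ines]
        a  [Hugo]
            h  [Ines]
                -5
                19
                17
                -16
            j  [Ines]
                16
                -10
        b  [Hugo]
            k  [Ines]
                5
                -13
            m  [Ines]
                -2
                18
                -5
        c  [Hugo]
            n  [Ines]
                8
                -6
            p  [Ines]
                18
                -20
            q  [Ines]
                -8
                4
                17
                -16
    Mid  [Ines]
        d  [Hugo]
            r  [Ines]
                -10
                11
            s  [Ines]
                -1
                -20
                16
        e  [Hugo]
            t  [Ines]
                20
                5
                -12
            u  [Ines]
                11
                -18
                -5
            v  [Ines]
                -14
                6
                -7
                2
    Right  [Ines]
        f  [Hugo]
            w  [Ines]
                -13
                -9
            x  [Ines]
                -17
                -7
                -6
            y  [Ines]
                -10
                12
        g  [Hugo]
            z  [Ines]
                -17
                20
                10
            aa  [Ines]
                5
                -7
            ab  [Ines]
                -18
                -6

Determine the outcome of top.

-6

h (Ines): max(-5, 19, 17, -16) = 19
j (Ines): max(16, -10) = 16
a (Hugo): min(19, 16) = 16
k (Ines): max(5, -13) = 5
m (Ines): max(-2, 18, -5) = 18
b (Hugo): min(5, 18) = 5
n (Ines): max(8, -6) = 8
p (Ines): max(18, -20) = 18
q (Ines): max(-8, 4, 17, -16) = 17
c (Hugo): min(8, 18, 17) = 8
Left (Ines): max(16, 5, 8) = 16
r (Ines): max(-10, 11) = 11
s (Ines): max(-1, -20, 16) = 16
d (Hugo): min(11, 16) = 11
t (Ines): max(20, 5, -12) = 20
u (Ines): max(11, -18, -5) = 11
v (Ines): max(-14, 6, -7, 2) = 6
e (Hugo): min(20, 11, 6) = 6
Mid (Ines): max(11, 6) = 11
w (Ines): max(-13, -9) = -9
x (Ines): max(-17, -7, -6) = -6
y (Ines): max(-10, 12) = 12
f (Hugo): min(-9, -6, 12) = -9
z (Ines): max(-17, 20, 10) = 20
aa (Ines): max(5, -7) = 5
ab (Ines): max(-18, -6) = -6
g (Hugo): min(20, 5, -6) = -6
Right (Ines): max(-9, -6) = -6
top (Hugo): min(16, 11, -6) = -6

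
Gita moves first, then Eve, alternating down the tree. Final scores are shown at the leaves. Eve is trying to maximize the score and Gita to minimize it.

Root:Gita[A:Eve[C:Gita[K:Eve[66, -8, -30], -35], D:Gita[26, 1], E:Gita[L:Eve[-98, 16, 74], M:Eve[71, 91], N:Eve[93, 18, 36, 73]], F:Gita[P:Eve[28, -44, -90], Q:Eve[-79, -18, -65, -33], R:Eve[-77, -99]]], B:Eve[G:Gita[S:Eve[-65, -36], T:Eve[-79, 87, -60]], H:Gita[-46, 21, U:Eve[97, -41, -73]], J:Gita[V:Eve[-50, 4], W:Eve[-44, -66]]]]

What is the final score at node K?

66

K (Eve): max(66, -8, -30) = 66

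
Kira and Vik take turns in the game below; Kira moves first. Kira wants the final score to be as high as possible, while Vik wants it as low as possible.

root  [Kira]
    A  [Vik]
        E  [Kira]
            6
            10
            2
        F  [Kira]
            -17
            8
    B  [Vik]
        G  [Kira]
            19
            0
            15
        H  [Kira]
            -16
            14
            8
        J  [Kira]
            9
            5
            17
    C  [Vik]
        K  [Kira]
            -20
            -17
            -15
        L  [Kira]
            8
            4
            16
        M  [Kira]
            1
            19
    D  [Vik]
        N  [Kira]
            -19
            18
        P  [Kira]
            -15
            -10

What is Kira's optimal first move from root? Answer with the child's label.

B

E (Kira): max(6, 10, 2) = 10
F (Kira): max(-17, 8) = 8
A (Vik): min(10, 8) = 8
G (Kira): max(19, 0, 15) = 19
H (Kira): max(-16, 14, 8) = 14
J (Kira): max(9, 5, 17) = 17
B (Vik): min(19, 14, 17) = 14
K (Kira): max(-20, -17, -15) = -15
L (Kira): max(8, 4, 16) = 16
M (Kira): max(1, 19) = 19
C (Vik): min(-15, 16, 19) = -15
N (Kira): max(-19, 18) = 18
P (Kira): max(-15, -10) = -10
D (Vik): min(18, -10) = -10
root (Kira): max(8, 14, -15, -10) = 14
Kira at root wants the highest of {A=8, B=14, C=-15, D=-10}, so chooses B.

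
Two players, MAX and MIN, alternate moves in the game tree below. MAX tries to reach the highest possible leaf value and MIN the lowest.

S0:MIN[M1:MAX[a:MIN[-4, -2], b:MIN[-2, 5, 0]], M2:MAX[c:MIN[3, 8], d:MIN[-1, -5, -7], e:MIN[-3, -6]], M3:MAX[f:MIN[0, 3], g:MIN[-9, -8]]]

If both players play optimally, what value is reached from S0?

-2

a (MIN): min(-4, -2) = -4
b (MIN): min(-2, 5, 0) = -2
M1 (MAX): max(-4, -2) = -2
c (MIN): min(3, 8) = 3
d (MIN): min(-1, -5, -7) = -7
e (MIN): min(-3, -6) = -6
M2 (MAX): max(3, -7, -6) = 3
f (MIN): min(0, 3) = 0
g (MIN): min(-9, -8) = -9
M3 (MAX): max(0, -9) = 0
S0 (MIN): min(-2, 3, 0) = -2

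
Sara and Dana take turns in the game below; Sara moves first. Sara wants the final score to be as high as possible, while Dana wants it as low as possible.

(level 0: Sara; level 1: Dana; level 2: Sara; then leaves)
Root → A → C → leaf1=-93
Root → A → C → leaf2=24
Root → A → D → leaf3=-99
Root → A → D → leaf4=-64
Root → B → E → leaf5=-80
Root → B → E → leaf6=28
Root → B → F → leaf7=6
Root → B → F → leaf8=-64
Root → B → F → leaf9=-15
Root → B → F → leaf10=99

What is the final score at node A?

C (Sara): max(-93, 24) = 24
D (Sara): max(-99, -64) = -64
A (Dana): min(24, -64) = -64

-64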